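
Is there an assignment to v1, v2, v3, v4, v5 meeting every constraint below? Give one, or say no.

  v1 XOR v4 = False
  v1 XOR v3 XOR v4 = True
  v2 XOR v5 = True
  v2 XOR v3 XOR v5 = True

Adding constraints 1, 2, 3, 4 mod 2: every variable appears an even number of times on the left, so the left side is 0.
But the right sides sum to 1 (mod 2). 0 ≠ 1 — the system is inconsistent.

No satisfying assignment exists.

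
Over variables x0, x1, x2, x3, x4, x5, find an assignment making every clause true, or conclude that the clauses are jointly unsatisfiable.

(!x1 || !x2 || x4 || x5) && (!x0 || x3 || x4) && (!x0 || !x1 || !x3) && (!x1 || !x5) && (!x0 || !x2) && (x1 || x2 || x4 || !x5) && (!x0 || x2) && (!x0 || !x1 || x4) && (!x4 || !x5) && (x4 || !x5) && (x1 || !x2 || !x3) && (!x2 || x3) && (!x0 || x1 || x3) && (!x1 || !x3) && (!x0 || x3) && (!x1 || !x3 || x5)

Set x0 = False.
Set x1 = True.
  then (!x1 || !x5) forces x5 = False.
  then (!x1 || !x3) forces x3 = False.
  then (!x2 || x3) forces x2 = False.
Set x4 = False.
All clauses satisfied.

x0 = False, x1 = True, x2 = False, x3 = False, x4 = False, x5 = False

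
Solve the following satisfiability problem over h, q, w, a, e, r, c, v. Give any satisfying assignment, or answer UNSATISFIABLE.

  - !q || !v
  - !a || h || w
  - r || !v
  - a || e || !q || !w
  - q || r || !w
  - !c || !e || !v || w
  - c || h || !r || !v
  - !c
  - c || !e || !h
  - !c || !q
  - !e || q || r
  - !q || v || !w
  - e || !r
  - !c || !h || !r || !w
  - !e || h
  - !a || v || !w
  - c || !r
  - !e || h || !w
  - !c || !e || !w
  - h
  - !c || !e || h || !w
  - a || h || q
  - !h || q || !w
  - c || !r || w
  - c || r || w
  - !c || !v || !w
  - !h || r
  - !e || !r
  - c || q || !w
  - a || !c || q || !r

Case h = True:
  (!c) forces c = False.
  (c || !e || !h) forces e = False.
  (e || !r) forces r = False.
  Clause (!h || r) is falsified — contradiction.
Case h = False:
  Clause (h) is falsified — contradiction.
Both cases fail, so the formula is unsatisfiable.

Unsatisfiable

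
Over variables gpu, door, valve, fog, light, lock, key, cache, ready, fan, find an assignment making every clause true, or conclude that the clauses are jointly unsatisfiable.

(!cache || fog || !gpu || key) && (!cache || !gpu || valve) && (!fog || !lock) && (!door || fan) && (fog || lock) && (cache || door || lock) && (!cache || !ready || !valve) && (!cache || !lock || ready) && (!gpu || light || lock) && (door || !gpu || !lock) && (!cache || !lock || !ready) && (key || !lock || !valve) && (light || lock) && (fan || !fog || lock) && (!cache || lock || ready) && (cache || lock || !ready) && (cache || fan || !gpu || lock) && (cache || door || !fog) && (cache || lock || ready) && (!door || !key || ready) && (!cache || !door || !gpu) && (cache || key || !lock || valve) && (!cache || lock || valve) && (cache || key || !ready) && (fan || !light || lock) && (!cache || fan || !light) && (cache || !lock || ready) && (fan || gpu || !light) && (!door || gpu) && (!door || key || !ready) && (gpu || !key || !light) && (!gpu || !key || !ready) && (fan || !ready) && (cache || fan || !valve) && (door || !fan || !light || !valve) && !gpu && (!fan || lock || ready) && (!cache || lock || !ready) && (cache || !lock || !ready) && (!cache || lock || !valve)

UNSATISFIABLE

Case fog = True:
  (!fog || !lock) forces lock = False.
  (light || lock) forces light = True.
  (fan || !fog || lock) forces fan = True.
  (!gpu) forces gpu = False.
  (!door || gpu) forces door = False.
  (cache || door || lock) forces cache = True.
  (!cache || lock || ready) forces ready = True.
  Clause (!cache || lock || !ready) is falsified — contradiction.
Case fog = False:
  (fog || lock) forces lock = True.
  (!gpu) forces gpu = False.
  (!door || gpu) forces door = False.
  If cache = True:
    (!cache || !lock || ready) forces ready = True.
    clause (!cache || !lock || !ready) is falsified.
  If cache = False:
    (cache || !lock || ready) forces ready = True.
    clause (cache || !lock || !ready) is falsified.
  Every sub-case reaches a contradiction.
Both cases fail, so the formula is unsatisfiable.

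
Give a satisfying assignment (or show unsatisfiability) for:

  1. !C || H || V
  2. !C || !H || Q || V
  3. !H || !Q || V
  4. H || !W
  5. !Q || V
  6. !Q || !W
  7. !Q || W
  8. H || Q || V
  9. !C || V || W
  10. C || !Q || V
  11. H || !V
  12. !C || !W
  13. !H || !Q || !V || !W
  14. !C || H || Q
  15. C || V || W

V = False; H = True; Q = False; C = False; W = True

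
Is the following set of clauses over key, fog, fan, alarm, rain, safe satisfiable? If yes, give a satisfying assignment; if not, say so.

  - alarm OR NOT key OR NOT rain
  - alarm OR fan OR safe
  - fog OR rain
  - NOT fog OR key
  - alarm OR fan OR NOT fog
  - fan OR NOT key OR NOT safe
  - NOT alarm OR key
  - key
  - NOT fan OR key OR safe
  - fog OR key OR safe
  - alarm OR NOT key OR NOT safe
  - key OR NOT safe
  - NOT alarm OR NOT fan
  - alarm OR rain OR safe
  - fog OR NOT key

key=T; fog=T; fan=F; alarm=T; rain=F; safe=F

Unit clause (key) forces key = True.
In (fog OR NOT key) only fog is left, so fog = True.
Try fan = True:
  (NOT alarm OR NOT fan) forces alarm = False.
  (alarm OR NOT key OR NOT rain) forces rain = False.
  (alarm OR NOT key OR NOT safe) forces safe = False.
  clause (alarm OR rain OR safe) is falsified — backtrack.
So fan = False.
  then (alarm OR fan OR NOT fog) forces alarm = True.
  then (fan OR NOT key OR NOT safe) forces safe = False.
Set rain = False.
All clauses satisfied.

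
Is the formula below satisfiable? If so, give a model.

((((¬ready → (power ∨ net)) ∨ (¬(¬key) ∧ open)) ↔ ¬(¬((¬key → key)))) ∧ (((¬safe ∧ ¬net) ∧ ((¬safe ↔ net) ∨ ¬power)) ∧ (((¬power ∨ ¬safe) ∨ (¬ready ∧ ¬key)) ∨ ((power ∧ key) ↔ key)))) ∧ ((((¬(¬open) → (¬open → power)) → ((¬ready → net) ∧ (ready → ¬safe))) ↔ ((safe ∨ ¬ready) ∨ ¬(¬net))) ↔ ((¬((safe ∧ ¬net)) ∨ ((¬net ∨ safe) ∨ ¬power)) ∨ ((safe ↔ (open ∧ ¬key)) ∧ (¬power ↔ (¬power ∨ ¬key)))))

Unsatisfiable

Case safe = True: the conjunct ¬safe is False.
Case safe = False: the formula simplifies to ((((¬ready → (power ∨ net)) ∨ (¬(¬key) ∧ open)) ↔ ¬(¬((¬key → key)))) ∧ (¬net ∧ (net ∨ ¬power))) ∧ (((¬(¬open) → (¬open → power)) → (¬ready → net)) ↔ (¬ready ∨ ¬(¬net))).
  net = True: the conjunct ¬net is False.
  net = False: simplifies to ((((¬ready → power) ∨ (¬(¬key) ∧ open)) ↔ ¬(¬((¬key → key)))) ∧ ¬power) ∧ (((¬(¬open) → (¬open → power)) → ready) ↔ ¬ready).
    power = True: the conjunct ¬power is False.
    power = False: simplifies to ((ready ∨ (¬(¬key) ∧ open)) ↔ ¬(¬((¬key → key)))) ∧ (((¬(¬open) → open) → ready) ↔ ¬ready).
      ready = True: the conjunct ((¬(¬open) → open) → ready) ↔ ¬ready becomes ((¬(¬open) → open) → True) ↔ ¬True = False.
      ready = False: simplifies to ((¬(¬key) ∧ open) ↔ ¬(¬((¬key → key)))) ∧ ¬((¬(¬open) → open)).
        open = True: the conjunct ¬((¬(¬open) → open)) becomes ¬((True → True)) = False.
        open = False: the conjunct ¬((¬(¬open) → open)) becomes ¬((False → False)) = False.
Both cases fail — unsatisfiable.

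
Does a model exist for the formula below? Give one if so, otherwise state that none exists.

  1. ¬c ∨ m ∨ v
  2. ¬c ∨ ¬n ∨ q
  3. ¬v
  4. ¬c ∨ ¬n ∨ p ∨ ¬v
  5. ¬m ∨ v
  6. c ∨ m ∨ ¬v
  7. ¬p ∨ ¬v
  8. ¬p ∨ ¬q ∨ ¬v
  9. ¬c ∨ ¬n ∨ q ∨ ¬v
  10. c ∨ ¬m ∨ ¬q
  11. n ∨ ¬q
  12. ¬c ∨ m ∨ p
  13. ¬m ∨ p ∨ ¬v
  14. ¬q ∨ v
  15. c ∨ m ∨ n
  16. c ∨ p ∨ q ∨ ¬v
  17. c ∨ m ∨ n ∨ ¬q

Unit clause (¬v) forces v = False.
In (¬m ∨ v) only ¬m is left, so m = False.
In (¬q ∨ v) only ¬q is left, so q = False.
In (¬c ∨ m ∨ v) only ¬c is left, so c = False.
In (c ∨ m ∨ n) only n is left, so n = True.
Set p = False.
All clauses satisfied.

m: False, c: False, q: False, v: False, n: True, p: False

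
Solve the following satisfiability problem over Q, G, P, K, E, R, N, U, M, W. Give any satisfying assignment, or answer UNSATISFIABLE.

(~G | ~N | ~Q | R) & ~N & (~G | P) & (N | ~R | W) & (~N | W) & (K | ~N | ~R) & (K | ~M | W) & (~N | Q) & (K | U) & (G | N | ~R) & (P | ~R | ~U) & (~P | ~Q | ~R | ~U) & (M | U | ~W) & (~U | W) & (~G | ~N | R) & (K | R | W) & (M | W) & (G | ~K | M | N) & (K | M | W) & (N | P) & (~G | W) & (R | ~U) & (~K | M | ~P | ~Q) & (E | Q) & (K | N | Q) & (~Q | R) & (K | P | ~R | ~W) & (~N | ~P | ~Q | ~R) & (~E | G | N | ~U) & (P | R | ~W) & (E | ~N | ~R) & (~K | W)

Unit clause (~N) forces N = False.
In (N | P) only P is left, so P = True.
Set Q = False.
  then (E | Q) forces E = True.
  then (K | N | Q) forces K = True.
  then (~K | W) forces W = True.
Set G = True.
Set R = True.
Set U = True.
Set M = True.
All clauses satisfied.

Q=F, G=T, P=T, K=T, E=T, R=T, N=F, U=T, M=T, W=T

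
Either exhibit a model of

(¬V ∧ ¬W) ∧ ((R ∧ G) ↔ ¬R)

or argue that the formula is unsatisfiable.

V=F; W=F; R=T; G=F

  ¬V ∧ ¬W = True
    ¬V = True
    ¬W = True
  (R ∧ G) ↔ ¬R = True
    R ∧ G = False
    ¬R = False
Both conjuncts True, so the formula holds.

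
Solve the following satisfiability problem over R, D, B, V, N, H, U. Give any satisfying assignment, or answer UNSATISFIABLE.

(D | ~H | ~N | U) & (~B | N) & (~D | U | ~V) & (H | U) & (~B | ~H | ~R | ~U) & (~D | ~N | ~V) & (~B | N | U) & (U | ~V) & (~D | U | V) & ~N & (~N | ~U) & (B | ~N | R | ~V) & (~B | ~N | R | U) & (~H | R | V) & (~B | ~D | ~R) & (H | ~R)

Unit clause (~N) forces N = False.
In (~B | N) only ~B is left, so B = False.
Set R = True.
  then (H | ~R) forces H = True.
Set D = True.
Set V = True.
  then (~D | U | ~V) forces U = True.
All clauses satisfied.

R = True, D = True, B = False, V = True, N = False, H = True, U = True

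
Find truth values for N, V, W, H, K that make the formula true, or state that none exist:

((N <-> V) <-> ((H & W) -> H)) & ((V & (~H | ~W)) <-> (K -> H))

N = True, V = True, W = False, H = True, K = False

  (N <-> V) <-> ((H & W) -> H) = True
    N <-> V = True
    (H & W) -> H = True
      H & W = False
  (V & (~H | ~W)) <-> (K -> H) = True
    V & (~H | ~W) = True
      ~H | ~W = True
        ~H = False
        ~W = True
    K -> H = True
Both conjuncts True, so the formula holds.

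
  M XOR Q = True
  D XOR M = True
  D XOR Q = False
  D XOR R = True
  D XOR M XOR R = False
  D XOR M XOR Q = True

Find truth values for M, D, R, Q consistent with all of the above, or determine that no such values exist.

M = True, D = False, R = True, Q = False

M XOR Q = T XOR F = True ✓
D XOR M = F XOR T = True ✓
D XOR Q = F XOR F = False ✓
D XOR R = F XOR T = True ✓
D XOR M XOR R = F XOR T XOR T = False ✓
D XOR M XOR Q = F XOR T XOR F = True ✓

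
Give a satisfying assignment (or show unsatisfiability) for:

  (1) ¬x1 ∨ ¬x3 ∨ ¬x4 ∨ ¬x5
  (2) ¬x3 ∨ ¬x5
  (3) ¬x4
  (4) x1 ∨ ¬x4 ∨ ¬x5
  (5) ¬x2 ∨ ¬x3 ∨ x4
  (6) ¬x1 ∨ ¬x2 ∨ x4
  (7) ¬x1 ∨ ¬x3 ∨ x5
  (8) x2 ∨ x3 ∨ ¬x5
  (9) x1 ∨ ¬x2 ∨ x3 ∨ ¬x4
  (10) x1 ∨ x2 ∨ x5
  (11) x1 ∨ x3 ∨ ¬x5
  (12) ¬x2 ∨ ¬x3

x1: True, x2: False, x3: False, x4: False, x5: False

Unit clause (¬x4) forces x4 = False.
Set x1 = True.
  then (¬x1 ∨ ¬x2 ∨ x4) forces x2 = False.
Try x3 = True:
  (¬x3 ∨ ¬x5) forces x5 = False.
  clause (¬x1 ∨ ¬x3 ∨ x5) is falsified — backtrack.
So x3 = False.
  then (x2 ∨ x3 ∨ ¬x5) forces x5 = False.
All clauses satisfied.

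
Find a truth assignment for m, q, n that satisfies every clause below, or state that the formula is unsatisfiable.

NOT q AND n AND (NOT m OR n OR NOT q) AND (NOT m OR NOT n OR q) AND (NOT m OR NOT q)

Unit clause (NOT q) forces q = False.
Unit clause (n) forces n = True.
In (NOT m OR NOT n OR q) only NOT m is left, so m = False.
All clauses satisfied.

m: False; q: False; n: True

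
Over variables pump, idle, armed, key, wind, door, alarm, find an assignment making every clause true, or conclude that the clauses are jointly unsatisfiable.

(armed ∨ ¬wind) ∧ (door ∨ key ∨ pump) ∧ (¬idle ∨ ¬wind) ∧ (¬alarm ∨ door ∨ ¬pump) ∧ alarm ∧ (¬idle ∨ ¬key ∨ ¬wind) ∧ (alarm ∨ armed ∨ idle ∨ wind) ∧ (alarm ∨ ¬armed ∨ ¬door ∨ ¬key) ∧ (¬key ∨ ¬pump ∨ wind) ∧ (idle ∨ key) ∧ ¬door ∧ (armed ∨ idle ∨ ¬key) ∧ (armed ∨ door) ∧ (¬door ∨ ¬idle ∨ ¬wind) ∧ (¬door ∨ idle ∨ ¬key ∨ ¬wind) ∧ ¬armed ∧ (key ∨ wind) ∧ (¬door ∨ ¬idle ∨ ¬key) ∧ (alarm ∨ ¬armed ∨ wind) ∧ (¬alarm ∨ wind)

Case armed = True:
  Clause (¬armed) is falsified — contradiction.
Case armed = False:
  (armed ∨ ¬wind) forces wind = False.
  (alarm) forces alarm = True.
  Clause (¬alarm ∨ wind) is falsified — contradiction.
Both cases fail, so the formula is unsatisfiable.

UNSATISFIABLE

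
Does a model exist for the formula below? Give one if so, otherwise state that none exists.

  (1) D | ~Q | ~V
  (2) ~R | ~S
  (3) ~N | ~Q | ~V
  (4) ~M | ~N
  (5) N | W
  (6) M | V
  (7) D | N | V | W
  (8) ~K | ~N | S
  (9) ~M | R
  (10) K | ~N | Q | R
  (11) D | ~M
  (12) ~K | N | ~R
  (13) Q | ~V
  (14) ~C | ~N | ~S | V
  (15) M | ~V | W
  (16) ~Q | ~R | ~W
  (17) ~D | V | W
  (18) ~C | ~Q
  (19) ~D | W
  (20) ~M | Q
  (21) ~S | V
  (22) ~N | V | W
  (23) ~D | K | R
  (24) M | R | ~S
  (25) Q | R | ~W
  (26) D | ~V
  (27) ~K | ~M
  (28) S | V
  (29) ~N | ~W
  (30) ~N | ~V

N: False; M: False; R: False; K: True; S: False; Q: True; W: True; V: True; D: True; C: False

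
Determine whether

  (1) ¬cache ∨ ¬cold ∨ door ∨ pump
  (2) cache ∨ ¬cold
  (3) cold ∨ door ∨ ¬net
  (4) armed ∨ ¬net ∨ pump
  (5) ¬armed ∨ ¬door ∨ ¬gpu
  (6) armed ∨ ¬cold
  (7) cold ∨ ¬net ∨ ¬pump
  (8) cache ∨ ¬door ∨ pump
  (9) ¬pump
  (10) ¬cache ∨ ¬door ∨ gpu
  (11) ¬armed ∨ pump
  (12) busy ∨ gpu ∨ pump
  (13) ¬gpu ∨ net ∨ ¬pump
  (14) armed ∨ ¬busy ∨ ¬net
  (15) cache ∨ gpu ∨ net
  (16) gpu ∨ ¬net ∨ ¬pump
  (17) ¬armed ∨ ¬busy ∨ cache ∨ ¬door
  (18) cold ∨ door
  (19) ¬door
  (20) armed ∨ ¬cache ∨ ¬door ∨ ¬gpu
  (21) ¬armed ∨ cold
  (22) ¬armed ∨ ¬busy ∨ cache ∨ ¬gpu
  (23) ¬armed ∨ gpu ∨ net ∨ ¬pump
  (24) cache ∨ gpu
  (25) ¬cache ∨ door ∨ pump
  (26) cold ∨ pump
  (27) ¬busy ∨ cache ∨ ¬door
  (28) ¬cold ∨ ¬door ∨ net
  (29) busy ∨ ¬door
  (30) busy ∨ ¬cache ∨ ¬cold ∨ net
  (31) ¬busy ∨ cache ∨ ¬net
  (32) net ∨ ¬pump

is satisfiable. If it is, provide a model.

No satisfying assignment exists.

Case armed = True:
  (¬pump) forces pump = False.
  Clause (¬armed ∨ pump) is falsified — contradiction.
Case armed = False:
  (armed ∨ ¬cold) forces cold = False.
  (¬pump) forces pump = False.
  Clause (cold ∨ pump) is falsified — contradiction.
Both cases fail, so the formula is unsatisfiable.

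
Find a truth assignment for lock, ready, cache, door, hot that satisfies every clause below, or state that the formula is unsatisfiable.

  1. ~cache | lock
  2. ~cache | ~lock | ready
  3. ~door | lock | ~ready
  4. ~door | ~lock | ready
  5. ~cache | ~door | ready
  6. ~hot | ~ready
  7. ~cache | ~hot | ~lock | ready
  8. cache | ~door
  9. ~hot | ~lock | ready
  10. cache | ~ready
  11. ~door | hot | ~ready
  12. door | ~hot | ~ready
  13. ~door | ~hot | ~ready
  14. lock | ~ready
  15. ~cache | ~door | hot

lock = True, ready = False, cache = False, door = False, hot = False

Set lock = True.
Set ready = False.
  then (~cache | ~lock | ready) forces cache = False.
  then (~door | ~lock | ready) forces door = False.
  then (~hot | ~lock | ready) forces hot = False.
All clauses satisfied.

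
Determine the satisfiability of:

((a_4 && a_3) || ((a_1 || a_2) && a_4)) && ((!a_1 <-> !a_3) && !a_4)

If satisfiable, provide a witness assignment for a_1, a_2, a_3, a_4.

The formula is unsatisfiable.

Case a_4 = True: the conjunct !a_4 is False.
Case a_4 = False: the conjunct (a_4 && a_3) || ((a_1 || a_2) && a_4) becomes (False && a_3) || ((a_1 || a_2) && False) = False.
Both cases fail — unsatisfiable.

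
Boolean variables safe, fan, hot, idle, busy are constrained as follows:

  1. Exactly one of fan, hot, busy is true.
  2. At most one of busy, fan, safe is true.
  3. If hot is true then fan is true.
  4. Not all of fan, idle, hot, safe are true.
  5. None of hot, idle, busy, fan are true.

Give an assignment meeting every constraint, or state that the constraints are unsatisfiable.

No satisfying assignment exists.

Case busy = True:
  Constraint (5) is violated (busy=T) — contradiction.
Case busy = False:
  (5) forces hot = False.
  (1) with hot=F, busy=F forces fan = True.
  Constraint (5) is violated (fan=T) — contradiction.
Both cases fail — unsatisfiable.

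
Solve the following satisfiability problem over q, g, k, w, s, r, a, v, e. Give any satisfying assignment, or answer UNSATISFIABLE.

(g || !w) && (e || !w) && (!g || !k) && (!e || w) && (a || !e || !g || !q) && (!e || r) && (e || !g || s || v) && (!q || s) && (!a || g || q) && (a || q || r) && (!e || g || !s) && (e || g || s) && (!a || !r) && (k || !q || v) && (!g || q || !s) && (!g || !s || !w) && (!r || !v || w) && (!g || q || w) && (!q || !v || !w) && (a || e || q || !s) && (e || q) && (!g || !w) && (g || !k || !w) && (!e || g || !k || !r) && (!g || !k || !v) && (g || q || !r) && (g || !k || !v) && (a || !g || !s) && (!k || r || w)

Try q = False:
  (e || q) forces e = True.
  (!e || w) forces w = True.
  (g || !w) forces g = True.
  clause (!g || !w) is falsified — backtrack.
So q = True.
  then (!q || s) forces s = True.
Set g = False.
  then (g || !w) forces w = False.
  then (!e || w) forces e = False.
Set k = True.
  then (g || !k || !v) forces v = False.
  then (!k || r || w) forces r = True.
  then (!a || !r) forces a = False.
All clauses satisfied.

q=T; g=F; k=T; w=F; s=T; r=T; a=F; v=F; e=F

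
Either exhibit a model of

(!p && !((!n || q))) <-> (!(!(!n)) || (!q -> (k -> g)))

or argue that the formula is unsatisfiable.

q=F; k=T; p=F; n=T; g=T

  (!p && !((!n || q))) <-> (!(!(!n)) || (!q -> (k -> g))) = True
    !p && !((!n || q)) = True
      !p = True
      !((!n || q)) = True
        !n || q = False
          !n = False
    !(!(!n)) || (!q -> (k -> g)) = True
      !(!(!n)) = False
        !(!n) = True
          !n = False
      !q -> (k -> g) = True
        !q = True
        k -> g = True
The formula evaluates to True.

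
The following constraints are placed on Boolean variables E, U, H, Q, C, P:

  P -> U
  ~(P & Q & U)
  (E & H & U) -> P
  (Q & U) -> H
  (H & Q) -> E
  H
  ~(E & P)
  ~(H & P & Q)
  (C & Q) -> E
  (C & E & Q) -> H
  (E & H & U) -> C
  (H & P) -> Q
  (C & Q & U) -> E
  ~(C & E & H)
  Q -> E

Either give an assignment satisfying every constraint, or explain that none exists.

Unit clause (H) forces H = True.
Set E = True.
  then (~C | ~E | ~H) forces C = False.
  then (~E | ~P) forces P = False.
  then (C | ~E | ~H | ~U) forces U = False.
Set Q = False.
All clauses satisfied.

E: True; U: False; H: True; Q: False; C: False; P: False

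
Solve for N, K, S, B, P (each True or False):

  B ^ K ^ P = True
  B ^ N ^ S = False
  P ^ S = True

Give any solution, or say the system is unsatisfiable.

N = True, K = True, S = True, B = False, P = False

B ^ K ^ P = F ^ T ^ F = True ✓
B ^ N ^ S = F ^ T ^ T = False ✓
P ^ S = F ^ T = True ✓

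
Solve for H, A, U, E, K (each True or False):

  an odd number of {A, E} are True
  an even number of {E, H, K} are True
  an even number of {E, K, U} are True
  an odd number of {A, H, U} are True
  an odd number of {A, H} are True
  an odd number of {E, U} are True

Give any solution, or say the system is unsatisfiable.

Adding constraints 1, 2, 3, 5, 6 mod 2: every variable appears an even number of times on the left, so the left side is 0.
But the right sides sum to 1 (mod 2). 0 ≠ 1 — the system is inconsistent.

UNSATISFIABLE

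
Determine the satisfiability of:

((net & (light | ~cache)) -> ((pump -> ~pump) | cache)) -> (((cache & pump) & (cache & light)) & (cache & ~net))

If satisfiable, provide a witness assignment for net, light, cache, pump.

net=F, light=T, cache=T, pump=T

  ((net & (light | ~cache)) -> ((pump -> ~pump) | cache)) -> (((cache & pump) & (cache & light)) & (cache & ~net)) = True
    (net & (light | ~cache)) -> ((pump -> ~pump) | cache) = True
      net & (light | ~cache) = False
        light | ~cache = True
          ~cache = False
      (pump -> ~pump) | cache = True
        pump -> ~pump = False
          ~pump = False
    ((cache & pump) & (cache & light)) & (cache & ~net) = True
      (cache & pump) & (cache & light) = True
        cache & pump = True
        cache & light = True
      cache & ~net = True
        ~net = True
The formula evaluates to True.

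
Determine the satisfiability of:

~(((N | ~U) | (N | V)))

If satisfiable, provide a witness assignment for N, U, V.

N = False; U = True; V = False

  ~(((N | ~U) | (N | V))) = True
    (N | ~U) | (N | V) = False
      N | ~U = False
        ~U = False
      N | V = False
The formula evaluates to True.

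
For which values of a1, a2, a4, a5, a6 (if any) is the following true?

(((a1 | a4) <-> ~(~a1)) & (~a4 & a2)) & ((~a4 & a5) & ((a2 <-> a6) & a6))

a1 = False, a2 = True, a4 = False, a5 = True, a6 = True

  ((a1 | a4) <-> ~(~a1)) & (~a4 & a2) = True
    (a1 | a4) <-> ~(~a1) = True
      a1 | a4 = False
      ~(~a1) = False
        ~a1 = True
    ~a4 & a2 = True
      ~a4 = True
  (~a4 & a5) & ((a2 <-> a6) & a6) = True
    ~a4 & a5 = True
      ~a4 = True
    (a2 <-> a6) & a6 = True
      a2 <-> a6 = True
Both conjuncts True, so the formula holds.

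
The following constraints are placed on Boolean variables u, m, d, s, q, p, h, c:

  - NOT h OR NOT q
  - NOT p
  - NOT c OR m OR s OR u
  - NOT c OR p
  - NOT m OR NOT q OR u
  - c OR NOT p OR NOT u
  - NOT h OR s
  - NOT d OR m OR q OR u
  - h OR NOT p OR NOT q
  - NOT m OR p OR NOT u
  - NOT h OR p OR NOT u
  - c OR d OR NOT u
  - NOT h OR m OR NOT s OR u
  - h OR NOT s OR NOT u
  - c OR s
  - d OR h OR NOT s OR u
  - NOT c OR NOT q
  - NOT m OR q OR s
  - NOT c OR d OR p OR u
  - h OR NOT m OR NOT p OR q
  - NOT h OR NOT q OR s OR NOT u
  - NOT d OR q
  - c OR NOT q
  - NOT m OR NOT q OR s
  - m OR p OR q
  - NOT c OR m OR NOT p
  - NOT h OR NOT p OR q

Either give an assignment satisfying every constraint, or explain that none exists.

u=F, m=T, d=F, s=T, q=F, p=F, h=T, c=F

Unit clause (NOT p) forces p = False.
In (NOT c OR p) only NOT c is left, so c = False.
In (c OR s) only s is left, so s = True.
In (c OR NOT q) only NOT q is left, so q = False.
In (m OR p OR q) only m is left, so m = True.
In (NOT m OR p OR NOT u) only NOT u is left, so u = False.
In (NOT d OR q) only NOT d is left, so d = False.
In (d OR h OR NOT s OR u) only h is left, so h = True.
All clauses satisfied.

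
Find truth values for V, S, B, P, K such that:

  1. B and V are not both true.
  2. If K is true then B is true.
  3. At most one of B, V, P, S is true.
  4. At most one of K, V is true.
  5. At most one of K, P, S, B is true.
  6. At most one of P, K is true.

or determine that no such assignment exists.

V=F, S=F, B=F, P=F, K=F

  (1) B=F, V=F — not both ✓
  (2) K=F ⇒ B: vacuous ✓
  (3) {B, V, P, S}: 0 true — at most one ✓
  (4) {K, V}: 0 true — at most one ✓
  (5) {K, P, S, B}: 0 true — at most one ✓
  (6) {P, K}: 0 true — at most one ✓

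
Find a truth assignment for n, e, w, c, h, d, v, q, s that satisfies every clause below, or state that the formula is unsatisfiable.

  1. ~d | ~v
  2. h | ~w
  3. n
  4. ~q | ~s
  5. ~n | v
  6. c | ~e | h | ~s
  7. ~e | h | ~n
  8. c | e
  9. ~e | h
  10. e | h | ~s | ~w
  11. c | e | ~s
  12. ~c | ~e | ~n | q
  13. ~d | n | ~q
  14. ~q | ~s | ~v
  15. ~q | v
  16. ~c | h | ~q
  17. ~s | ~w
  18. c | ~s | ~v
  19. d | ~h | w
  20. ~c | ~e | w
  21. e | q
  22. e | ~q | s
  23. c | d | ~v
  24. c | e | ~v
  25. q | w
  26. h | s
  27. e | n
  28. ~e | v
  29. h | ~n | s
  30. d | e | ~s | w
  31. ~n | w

n = True; e = True; w = True; c = True; h = True; d = False; v = True; q = True; s = False

Unit clause (n) forces n = True.
In (~n | v) only v is left, so v = True.
In (~n | w) only w is left, so w = True.
In (~d | ~v) only ~d is left, so d = False.
In (h | ~w) only h is left, so h = True.
In (~s | ~w) only ~s is left, so s = False.
In (c | d | ~v) only c is left, so c = True.
Try e = False:
  (e | q) forces q = True.
  clause (e | ~q | s) is falsified — backtrack.
So e = True.
  then (~c | ~e | ~n | q) forces q = True.
All clauses satisfied.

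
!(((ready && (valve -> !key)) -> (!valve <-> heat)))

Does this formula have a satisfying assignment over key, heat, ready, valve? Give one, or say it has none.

key=F; heat=F; ready=T; valve=F

  !(((ready && (valve -> !key)) -> (!valve <-> heat))) = True
    (ready && (valve -> !key)) -> (!valve <-> heat) = False
      ready && (valve -> !key) = True
        valve -> !key = True
          !key = True
      !valve <-> heat = False
        !valve = True
The formula evaluates to True.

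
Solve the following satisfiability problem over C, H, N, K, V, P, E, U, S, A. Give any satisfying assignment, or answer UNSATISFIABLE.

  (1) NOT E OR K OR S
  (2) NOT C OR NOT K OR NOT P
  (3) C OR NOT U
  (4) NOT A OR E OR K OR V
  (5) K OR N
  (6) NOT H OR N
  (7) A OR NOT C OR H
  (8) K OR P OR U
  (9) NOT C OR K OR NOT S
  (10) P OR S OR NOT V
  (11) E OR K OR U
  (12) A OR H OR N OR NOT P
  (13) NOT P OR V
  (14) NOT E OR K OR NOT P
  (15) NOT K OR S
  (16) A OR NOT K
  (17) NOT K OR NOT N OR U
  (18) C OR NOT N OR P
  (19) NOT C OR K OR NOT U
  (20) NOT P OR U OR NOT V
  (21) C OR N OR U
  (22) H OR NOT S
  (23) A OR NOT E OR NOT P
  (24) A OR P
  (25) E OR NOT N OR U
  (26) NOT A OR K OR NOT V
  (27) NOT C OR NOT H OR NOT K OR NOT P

Set C = True.
Set H = True.
  then (NOT H OR N) forces N = True.
Try K = False:
  (NOT C OR K OR NOT S) forces S = False.
  (NOT E OR K OR S) forces E = False.
  (E OR K OR U) forces U = True.
  clause (NOT C OR K OR NOT U) is falsified — backtrack.
So K = True.
  then (NOT C OR NOT K OR NOT P) forces P = False.
  then (NOT K OR S) forces S = True.
  then (A OR NOT K) forces A = True.
  then (NOT K OR NOT N OR U) forces U = True.
Set V = True.
Set E = True.
All clauses satisfied.

C = True, H = True, N = True, K = True, V = True, P = False, E = True, U = True, S = True, A = True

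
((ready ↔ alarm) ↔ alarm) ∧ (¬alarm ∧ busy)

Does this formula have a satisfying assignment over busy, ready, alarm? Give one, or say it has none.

busy: True; ready: True; alarm: False

  (ready ↔ alarm) ↔ alarm = True
    ready ↔ alarm = False
  ¬alarm ∧ busy = True
    ¬alarm = True
Both conjuncts True, so the formula holds.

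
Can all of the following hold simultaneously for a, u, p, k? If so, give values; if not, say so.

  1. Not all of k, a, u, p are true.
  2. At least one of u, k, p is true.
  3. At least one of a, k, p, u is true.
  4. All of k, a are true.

a=T, u=T, p=F, k=T

  (1) {k, a, u, p}: 3/4 true — not all ✓
  (2) {u, k, p}: 2 true — at least one ✓
  (3) {a, k, p, u}: 3 true — at least one ✓
  (4) {k, a}: all 2 true ✓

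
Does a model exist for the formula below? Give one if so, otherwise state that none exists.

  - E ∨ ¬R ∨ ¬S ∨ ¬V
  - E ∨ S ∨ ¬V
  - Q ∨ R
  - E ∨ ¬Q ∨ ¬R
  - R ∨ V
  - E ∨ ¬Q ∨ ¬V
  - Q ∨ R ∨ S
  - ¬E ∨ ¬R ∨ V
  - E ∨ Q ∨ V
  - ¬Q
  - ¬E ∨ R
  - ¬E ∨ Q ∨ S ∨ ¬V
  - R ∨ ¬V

Unit clause (¬Q) forces Q = False.
In (Q ∨ R) only R is left, so R = True.
Try V = False:
  (¬E ∨ ¬R ∨ V) forces E = False.
  clause (E ∨ Q ∨ V) is falsified — backtrack.
So V = True.
Set E = True.
  then (¬E ∨ Q ∨ S ∨ ¬V) forces S = True.
All clauses satisfied.

R = True, V = True, E = True, S = True, Q = False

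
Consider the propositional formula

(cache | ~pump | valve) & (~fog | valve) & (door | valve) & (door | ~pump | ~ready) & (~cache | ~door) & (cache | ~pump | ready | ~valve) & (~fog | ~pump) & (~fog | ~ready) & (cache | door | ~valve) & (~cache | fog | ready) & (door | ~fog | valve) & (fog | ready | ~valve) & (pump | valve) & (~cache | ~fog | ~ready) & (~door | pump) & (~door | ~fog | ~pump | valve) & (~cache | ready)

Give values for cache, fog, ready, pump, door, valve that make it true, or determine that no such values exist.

cache = True; fog = False; ready = True; pump = False; door = False; valve = True

Set cache = True.
  then (~cache | ~door) forces door = False.
  then (~cache | ready) forces ready = True.
  then (door | valve) forces valve = True.
  then (door | ~pump | ~ready) forces pump = False.
  then (~fog | ~ready) forces fog = False.
All clauses satisfied.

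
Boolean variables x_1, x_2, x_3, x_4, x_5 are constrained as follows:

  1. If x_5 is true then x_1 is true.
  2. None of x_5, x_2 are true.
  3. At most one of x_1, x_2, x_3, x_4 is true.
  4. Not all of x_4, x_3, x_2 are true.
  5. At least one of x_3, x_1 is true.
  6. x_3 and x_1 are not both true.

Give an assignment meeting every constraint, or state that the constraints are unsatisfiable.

x_1 = True, x_2 = False, x_3 = False, x_4 = False, x_5 = False

  (1) x_5=F ⇒ x_1: vacuous ✓
  (2) {x_5, x_2}: 0 true — none ✓
  (3) {x_1, x_2, x_3, x_4}: 1 true — at most one ✓
  (4) {x_4, x_3, x_2}: 0/3 true — not all ✓
  (5) {x_3, x_1}: 1 true — at least one ✓
  (6) x_3=F, x_1=T — not both ✓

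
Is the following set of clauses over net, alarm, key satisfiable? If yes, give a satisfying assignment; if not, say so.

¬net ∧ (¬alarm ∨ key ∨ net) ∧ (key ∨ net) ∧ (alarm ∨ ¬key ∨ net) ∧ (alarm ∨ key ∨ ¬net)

net: False; alarm: True; key: True

Unit clause (¬net) forces net = False.
In (key ∨ net) only key is left, so key = True.
In (alarm ∨ ¬key ∨ net) only alarm is left, so alarm = True.
All clauses satisfied.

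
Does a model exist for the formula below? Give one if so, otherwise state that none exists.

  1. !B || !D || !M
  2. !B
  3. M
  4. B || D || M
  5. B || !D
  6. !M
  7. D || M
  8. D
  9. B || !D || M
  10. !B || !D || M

The formula is unsatisfiable.

Case M = True:
  Clause (!M) is falsified — contradiction.
Case M = False:
  Clause (M) is falsified — contradiction.
Both cases fail, so the formula is unsatisfiable.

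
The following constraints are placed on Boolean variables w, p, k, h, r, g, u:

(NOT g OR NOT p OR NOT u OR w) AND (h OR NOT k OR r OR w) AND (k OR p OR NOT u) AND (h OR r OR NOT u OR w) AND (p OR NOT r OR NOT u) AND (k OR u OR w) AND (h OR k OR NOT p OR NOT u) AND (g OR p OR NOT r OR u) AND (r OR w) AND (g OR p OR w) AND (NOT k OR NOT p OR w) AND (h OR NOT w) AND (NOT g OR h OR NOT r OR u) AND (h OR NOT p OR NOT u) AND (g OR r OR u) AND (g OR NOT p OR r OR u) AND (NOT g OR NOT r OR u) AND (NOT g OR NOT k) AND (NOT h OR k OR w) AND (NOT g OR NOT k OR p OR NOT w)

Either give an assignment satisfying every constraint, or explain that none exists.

w: True, p: False, k: False, h: True, r: False, g: True, u: False

Set w = True.
  then (h OR NOT w) forces h = True.
Set p = False.
Set k = False.
  then (k OR p OR NOT u) forces u = False.
Try r = True:
  (g OR p OR NOT r OR u) forces g = True.
  clause (NOT g OR NOT r OR u) is falsified — backtrack.
So r = False.
  then (g OR r OR u) forces g = True.
All clauses satisfied.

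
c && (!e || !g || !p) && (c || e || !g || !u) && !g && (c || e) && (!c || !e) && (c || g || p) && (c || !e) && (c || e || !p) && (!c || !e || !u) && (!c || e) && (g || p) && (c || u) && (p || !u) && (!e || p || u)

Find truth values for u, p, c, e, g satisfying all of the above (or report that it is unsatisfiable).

Unsatisfiable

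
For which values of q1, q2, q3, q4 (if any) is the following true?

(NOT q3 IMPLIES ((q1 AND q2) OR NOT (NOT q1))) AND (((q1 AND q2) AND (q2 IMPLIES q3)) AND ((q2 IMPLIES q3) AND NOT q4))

q1=T; q2=T; q3=T; q4=F

  NOT q3 IMPLIES ((q1 AND q2) OR NOT (NOT q1)) = True
    NOT q3 = False
    (q1 AND q2) OR NOT (NOT q1) = True
      q1 AND q2 = True
      NOT (NOT q1) = True
        NOT q1 = False
  ((q1 AND q2) AND (q2 IMPLIES q3)) AND ((q2 IMPLIES q3) AND NOT q4) = True
    (q1 AND q2) AND (q2 IMPLIES q3) = True
      q1 AND q2 = True
      q2 IMPLIES q3 = True
    (q2 IMPLIES q3) AND NOT q4 = True
      q2 IMPLIES q3 = True
      NOT q4 = True
Both conjuncts True, so the formula holds.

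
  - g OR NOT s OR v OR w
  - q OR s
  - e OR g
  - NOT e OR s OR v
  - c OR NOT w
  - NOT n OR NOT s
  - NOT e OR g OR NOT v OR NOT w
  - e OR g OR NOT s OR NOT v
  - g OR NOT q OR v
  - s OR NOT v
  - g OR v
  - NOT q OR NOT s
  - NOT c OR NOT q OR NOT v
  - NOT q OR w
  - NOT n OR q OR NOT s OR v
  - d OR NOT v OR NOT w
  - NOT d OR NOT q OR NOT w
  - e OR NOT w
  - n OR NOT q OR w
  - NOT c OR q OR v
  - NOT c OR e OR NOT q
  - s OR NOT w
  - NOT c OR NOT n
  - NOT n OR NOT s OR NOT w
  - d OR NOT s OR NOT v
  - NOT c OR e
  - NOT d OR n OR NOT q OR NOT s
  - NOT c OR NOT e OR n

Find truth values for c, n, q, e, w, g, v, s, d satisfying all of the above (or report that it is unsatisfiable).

Try c = True:
  (NOT c OR NOT n) forces n = False.
  (NOT c OR e) forces e = True.
  clause (NOT c OR NOT e OR n) is falsified — backtrack.
So c = False.
  then (c OR NOT w) forces w = False.
  then (NOT q OR w) forces q = False.
  then (q OR s) forces s = True.
  then (NOT n OR NOT s) forces n = False.
Set e = False.
  then (e OR g) forces g = True.
Set v = False.
Set d = True.
All clauses satisfied.

c=F; n=F; q=F; e=F; w=F; g=T; v=F; s=T; d=T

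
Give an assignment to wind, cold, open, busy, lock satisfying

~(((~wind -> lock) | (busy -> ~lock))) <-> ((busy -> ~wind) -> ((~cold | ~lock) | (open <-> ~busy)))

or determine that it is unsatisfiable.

wind = False; cold = True; open = True; busy = True; lock = True

  ~(((~wind -> lock) | (busy -> ~lock))) <-> ((busy -> ~wind) -> ((~cold | ~lock) | (open <-> ~busy))) = True
    ~(((~wind -> lock) | (busy -> ~lock))) = False
      (~wind -> lock) | (busy -> ~lock) = True
        ~wind -> lock = True
          ~wind = True
        busy -> ~lock = False
          ~lock = False
    (busy -> ~wind) -> ((~cold | ~lock) | (open <-> ~busy)) = False
      busy -> ~wind = True
        ~wind = True
      (~cold | ~lock) | (open <-> ~busy) = False
        ~cold | ~lock = False
          ~cold = False
          ~lock = False
        open <-> ~busy = False
          ~busy = False
The formula evaluates to True.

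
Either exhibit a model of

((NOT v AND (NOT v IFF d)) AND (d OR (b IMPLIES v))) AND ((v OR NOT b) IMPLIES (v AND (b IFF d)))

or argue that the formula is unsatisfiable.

d=T, v=F, b=T

  (NOT v AND (NOT v IFF d)) AND (d OR (b IMPLIES v)) = True
    NOT v AND (NOT v IFF d) = True
      NOT v = True
      NOT v IFF d = True
        NOT v = True
    d OR (b IMPLIES v) = True
      b IMPLIES v = False
  (v OR NOT b) IMPLIES (v AND (b IFF d)) = True
    v OR NOT b = False
      NOT b = False
    v AND (b IFF d) = False
      b IFF d = True
Both conjuncts True, so the formula holds.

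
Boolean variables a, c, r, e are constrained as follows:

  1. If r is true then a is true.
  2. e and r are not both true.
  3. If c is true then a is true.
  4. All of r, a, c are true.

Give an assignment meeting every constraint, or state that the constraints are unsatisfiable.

a = True, c = True, r = True, e = False

  (1) r=T ⇒ a: T ✓
  (2) e=F, r=T — not both ✓
  (3) c=T ⇒ a: T ✓
  (4) {r, a, c}: all 3 true ✓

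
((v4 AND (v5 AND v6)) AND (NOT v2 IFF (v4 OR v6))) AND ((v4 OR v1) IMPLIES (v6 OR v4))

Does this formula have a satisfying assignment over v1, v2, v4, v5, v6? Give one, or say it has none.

v1=F; v2=F; v4=T; v5=T; v6=T

  (v4 AND (v5 AND v6)) AND (NOT v2 IFF (v4 OR v6)) = True
    v4 AND (v5 AND v6) = True
      v5 AND v6 = True
    NOT v2 IFF (v4 OR v6) = True
      NOT v2 = True
      v4 OR v6 = True
  (v4 OR v1) IMPLIES (v6 OR v4) = True
    v4 OR v1 = True
    v6 OR v4 = True
Both conjuncts True, so the formula holds.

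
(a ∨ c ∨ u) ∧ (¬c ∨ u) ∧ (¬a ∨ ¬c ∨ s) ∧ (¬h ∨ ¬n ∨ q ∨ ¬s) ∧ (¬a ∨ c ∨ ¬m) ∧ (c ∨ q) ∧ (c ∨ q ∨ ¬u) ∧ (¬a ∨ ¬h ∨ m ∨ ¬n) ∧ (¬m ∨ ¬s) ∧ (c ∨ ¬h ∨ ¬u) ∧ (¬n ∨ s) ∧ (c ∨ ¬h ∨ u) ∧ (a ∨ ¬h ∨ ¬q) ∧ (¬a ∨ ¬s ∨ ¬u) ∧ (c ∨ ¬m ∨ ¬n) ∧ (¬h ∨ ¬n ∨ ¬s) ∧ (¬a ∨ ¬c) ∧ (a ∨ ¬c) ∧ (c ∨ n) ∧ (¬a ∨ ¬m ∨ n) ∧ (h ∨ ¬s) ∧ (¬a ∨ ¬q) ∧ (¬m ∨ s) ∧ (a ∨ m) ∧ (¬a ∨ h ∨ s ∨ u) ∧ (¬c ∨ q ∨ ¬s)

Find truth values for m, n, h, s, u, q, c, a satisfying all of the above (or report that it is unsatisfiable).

Unsatisfiable

Case m = True:
  (¬m ∨ ¬s) forces s = False.
  Clause (¬m ∨ s) is falsified — contradiction.
Case m = False:
  (a ∨ m) forces a = True.
  (¬a ∨ ¬c) forces c = False.
  (c ∨ q) forces q = True.
  Clause (¬a ∨ ¬q) is falsified — contradiction.
Both cases fail, so the formula is unsatisfiable.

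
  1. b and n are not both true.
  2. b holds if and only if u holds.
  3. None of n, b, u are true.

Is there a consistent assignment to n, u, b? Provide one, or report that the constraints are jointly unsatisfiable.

n = False, u = False, b = False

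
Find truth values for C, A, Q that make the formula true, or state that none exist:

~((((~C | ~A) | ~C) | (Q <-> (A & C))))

C = True; A = True; Q = False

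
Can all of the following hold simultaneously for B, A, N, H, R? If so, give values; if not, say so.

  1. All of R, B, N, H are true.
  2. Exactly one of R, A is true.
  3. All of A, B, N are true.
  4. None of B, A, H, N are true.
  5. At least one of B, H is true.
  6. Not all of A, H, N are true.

UNSATISFIABLE

Case B = True:
  Constraint (4) is violated (B=T) — contradiction.
Case B = False:
  Constraint (1) is violated (B=F) — contradiction.
Both cases fail — unsatisfiable.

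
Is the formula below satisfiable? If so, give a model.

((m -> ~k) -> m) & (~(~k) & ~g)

k: True, g: False, m: True

  (m -> ~k) -> m = True
    m -> ~k = False
      ~k = False
  ~(~k) & ~g = True
    ~(~k) = True
      ~k = False
    ~g = True
Both conjuncts True, so the formula holds.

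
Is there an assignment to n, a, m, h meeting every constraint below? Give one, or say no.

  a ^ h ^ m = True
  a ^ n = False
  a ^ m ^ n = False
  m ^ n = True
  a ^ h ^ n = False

n = True; a = True; m = False; h = False

a ^ h ^ m = T ^ F ^ F = True ✓
a ^ n = T ^ T = False ✓
a ^ m ^ n = T ^ F ^ T = False ✓
m ^ n = F ^ T = True ✓
a ^ h ^ n = T ^ F ^ T = False ✓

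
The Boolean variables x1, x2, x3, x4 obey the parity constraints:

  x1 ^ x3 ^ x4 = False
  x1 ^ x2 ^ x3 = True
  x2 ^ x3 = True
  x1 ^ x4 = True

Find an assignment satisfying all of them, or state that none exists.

x1: False, x2: False, x3: True, x4: True

x1 ^ x3 ^ x4 = F ^ T ^ T = False ✓
x1 ^ x2 ^ x3 = F ^ F ^ T = True ✓
x2 ^ x3 = F ^ T = True ✓
x1 ^ x4 = F ^ T = True ✓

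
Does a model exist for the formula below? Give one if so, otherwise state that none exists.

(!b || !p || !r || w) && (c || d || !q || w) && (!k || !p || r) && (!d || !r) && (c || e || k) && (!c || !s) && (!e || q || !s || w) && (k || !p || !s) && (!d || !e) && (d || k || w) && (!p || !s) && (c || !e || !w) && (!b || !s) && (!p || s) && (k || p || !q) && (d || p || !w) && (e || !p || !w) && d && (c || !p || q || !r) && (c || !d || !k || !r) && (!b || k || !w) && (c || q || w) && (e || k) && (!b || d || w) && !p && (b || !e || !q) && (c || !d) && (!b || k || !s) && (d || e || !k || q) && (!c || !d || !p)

Unit clause (d) forces d = True.
Unit clause (!p) forces p = False.
In (c || !d) only c is left, so c = True.
In (!d || !r) only !r is left, so r = False.
In (!c || !s) only !s is left, so s = False.
In (!d || !e) only !e is left, so e = False.
In (e || k) only k is left, so k = True.
Set b = False.
Set q = False.
Set w = True.
All clauses satisfied.

b: False; p: False; q: False; r: False; d: True; c: True; e: False; w: True; k: True; s: False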